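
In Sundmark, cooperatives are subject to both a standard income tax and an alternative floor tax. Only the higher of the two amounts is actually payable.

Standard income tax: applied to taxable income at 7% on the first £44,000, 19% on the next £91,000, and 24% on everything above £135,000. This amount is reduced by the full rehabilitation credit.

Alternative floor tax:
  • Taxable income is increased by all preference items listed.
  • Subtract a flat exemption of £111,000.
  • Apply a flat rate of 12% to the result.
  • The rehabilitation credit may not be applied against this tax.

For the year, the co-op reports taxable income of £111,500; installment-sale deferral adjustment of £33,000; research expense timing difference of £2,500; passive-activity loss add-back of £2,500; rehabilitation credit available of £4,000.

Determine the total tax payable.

£11,905

Alternative floor tax:
  Adjusted income: £111,500 + £33,000 + £2,500 + £2,500 = £149,500
  Less exemption £111,000 → base £38,500
  £38,500 × 12% = £4,620

Standard income tax:
  £44,000 × 7% = £3,080
  £67,500 × 19% = £12,825
  → £15,905
  Less rehabilitation credit £4,000 → £11,905

£11,905 > £4,620, so the standard income tax governs.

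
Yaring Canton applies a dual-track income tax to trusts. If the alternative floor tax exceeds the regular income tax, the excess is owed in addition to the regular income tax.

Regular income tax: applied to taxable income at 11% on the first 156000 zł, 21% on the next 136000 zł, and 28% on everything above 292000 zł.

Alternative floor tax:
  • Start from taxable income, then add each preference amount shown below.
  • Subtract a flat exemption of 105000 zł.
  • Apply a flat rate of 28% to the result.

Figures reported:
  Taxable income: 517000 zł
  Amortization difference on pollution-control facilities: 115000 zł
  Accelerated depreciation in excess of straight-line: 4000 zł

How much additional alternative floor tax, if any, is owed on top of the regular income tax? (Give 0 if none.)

39960 zł

Regular income tax:
  156000 zł × 11% = 17160 zł
  136000 zł × 21% = 28560 zł
  225000 zł × 28% = 63000 zł
  → 108720 zł

Alternative floor tax:
  Adjusted income: 517000 zł + 115000 zł + 4000 zł = 636000 zł
  Less exemption 105000 zł → base 531000 zł
  531000 zł × 28% = 148680 zł

Excess of alternative floor tax over regular income tax: 148680 zł − 108720 zł = 39960 zł.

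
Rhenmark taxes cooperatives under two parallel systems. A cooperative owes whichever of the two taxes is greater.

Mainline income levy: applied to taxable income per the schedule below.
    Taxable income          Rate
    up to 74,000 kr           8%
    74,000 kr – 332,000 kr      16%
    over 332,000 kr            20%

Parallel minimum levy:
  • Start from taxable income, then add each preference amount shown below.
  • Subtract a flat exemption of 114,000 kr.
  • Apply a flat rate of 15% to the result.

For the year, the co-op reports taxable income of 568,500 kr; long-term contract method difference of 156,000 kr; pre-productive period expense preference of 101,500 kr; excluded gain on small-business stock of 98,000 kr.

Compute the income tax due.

Parallel minimum levy:
  Adjusted income: 568,500 kr + 156,000 kr + 101,500 kr + 98,000 kr = 924,000 kr
  Less exemption 114,000 kr → base 810,000 kr
  810,000 kr × 15% = 121,500 kr

Mainline income levy:
  74,000 kr × 8% = 5,920 kr
  258,000 kr × 16% = 41,280 kr
  236,500 kr × 20% = 47,300 kr
  → 94,500 kr

121,500 kr > 94,500 kr, so the parallel minimum levy is the binding amount.

121,500 kr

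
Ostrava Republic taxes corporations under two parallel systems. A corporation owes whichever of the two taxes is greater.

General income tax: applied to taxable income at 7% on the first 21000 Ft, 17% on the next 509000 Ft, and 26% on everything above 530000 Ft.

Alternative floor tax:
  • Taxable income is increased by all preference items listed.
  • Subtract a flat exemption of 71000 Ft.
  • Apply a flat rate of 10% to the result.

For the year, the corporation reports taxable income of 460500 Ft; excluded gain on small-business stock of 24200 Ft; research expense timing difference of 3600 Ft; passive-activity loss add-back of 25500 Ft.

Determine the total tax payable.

General income tax:
  21000 Ft × 7% = 1470 Ft
  439500 Ft × 17% = 74715 Ft
  → 76185 Ft

Alternative floor tax:
  Adjusted income: 460500 Ft + 24200 Ft + 3600 Ft + 25500 Ft = 513800 Ft
  Less exemption 71000 Ft → base 442800 Ft
  442800 Ft × 10% = 44280 Ft

76185 Ft > 44280 Ft, so the general income tax governs.

76185 Ft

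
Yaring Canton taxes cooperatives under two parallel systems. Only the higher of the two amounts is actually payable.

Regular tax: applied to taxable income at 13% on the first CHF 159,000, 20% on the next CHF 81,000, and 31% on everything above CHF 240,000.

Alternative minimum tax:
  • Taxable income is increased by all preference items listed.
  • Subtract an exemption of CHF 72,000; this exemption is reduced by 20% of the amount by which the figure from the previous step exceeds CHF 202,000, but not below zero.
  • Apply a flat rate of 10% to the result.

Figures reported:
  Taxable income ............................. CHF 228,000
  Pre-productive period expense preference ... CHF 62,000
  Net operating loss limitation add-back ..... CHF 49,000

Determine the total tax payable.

Regular tax:
  CHF 159,000 × 13% = CHF 20,670
  CHF 69,000 × 20% = CHF 13,800
  → CHF 34,470

Alternative minimum tax:
  Adjusted income: CHF 228,000 + CHF 62,000 + CHF 49,000 = CHF 339,000
  Exemption: CHF 72,000 − 20% × (CHF 339,000 − CHF 202,000) = CHF 72,000 − CHF 27,400 = CHF 44,600
  Base: CHF 339,000 − CHF 44,600 = CHF 294,400
  CHF 294,400 × 10% = CHF 29,440

CHF 34,470 > CHF 29,440, so the regular tax governs.

CHF 34,470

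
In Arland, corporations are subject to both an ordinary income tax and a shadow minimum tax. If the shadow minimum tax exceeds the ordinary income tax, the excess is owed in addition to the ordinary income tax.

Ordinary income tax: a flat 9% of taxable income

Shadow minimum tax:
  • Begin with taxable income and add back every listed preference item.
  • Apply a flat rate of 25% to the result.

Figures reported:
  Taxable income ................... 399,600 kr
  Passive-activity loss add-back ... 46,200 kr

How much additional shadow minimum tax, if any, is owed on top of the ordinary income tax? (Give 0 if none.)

Shadow minimum tax:
  Adjusted income: 399,600 kr + 46,200 kr = 445,800 kr
  445,800 kr × 25% = 111,450 kr

Ordinary income tax:
  399,600 kr × 9% = 35,964 kr

Excess of shadow minimum tax over ordinary income tax: 111,450 kr − 35,964 kr = 75,486 kr.

75,486 kr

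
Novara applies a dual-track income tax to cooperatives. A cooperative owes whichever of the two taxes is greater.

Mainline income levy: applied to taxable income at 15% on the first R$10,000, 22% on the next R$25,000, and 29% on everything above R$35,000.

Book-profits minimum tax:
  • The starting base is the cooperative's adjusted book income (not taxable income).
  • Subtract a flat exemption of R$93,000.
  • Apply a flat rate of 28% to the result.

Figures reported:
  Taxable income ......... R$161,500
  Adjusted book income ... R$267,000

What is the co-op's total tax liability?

R$48,720

Book-profits minimum tax:
  Base (adjusted book income): R$267,000
  Less exemption R$93,000 → base R$174,000
  R$174,000 × 28% = R$48,720

Mainline income levy:
  R$10,000 × 15% = R$1,500
  R$25,000 × 22% = R$5,500
  R$126,500 × 29% = R$36,685
  → R$43,685

R$48,720 > R$43,685, so the book-profits minimum tax is the binding amount.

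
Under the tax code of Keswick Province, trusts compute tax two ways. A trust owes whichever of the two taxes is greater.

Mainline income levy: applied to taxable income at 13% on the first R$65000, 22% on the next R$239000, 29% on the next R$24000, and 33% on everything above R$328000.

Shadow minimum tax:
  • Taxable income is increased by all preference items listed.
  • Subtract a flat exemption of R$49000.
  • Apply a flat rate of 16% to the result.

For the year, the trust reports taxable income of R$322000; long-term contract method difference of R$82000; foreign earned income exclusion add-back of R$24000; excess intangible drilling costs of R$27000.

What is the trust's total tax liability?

Shadow minimum tax:
  Adjusted income: R$322000 + R$82000 + R$24000 + R$27000 = R$455000
  Less exemption R$49000 → base R$406000
  R$406000 × 16% = R$64960

Mainline income levy:
  R$65000 × 13% = R$8450
  R$239000 × 22% = R$52580
  R$18000 × 29% = R$5220
  → R$66250

R$66250 > R$64960, so the mainline income levy governs.

R$66250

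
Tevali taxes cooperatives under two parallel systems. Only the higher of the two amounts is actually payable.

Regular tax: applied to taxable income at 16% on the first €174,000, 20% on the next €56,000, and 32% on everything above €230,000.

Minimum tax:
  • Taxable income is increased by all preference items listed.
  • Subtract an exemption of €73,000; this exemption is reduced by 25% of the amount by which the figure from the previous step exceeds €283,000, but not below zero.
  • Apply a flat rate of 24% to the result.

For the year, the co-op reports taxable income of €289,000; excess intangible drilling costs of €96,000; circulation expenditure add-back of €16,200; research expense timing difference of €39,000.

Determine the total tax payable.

€97,560

Minimum tax:
  Adjusted income: €289,000 + €96,000 + €16,200 + €39,000 = €440,200
  Exemption: €73,000 − 25% × (€440,200 − €283,000) = €73,000 − €39,300 = €33,700
  Base: €440,200 − €33,700 = €406,500
  €406,500 × 24% = €97,560

Regular tax:
  €174,000 × 16% = €27,840
  €56,000 × 20% = €11,200
  €59,000 × 32% = €18,880
  → €57,920

€97,560 > €57,920, so the minimum tax is the binding amount.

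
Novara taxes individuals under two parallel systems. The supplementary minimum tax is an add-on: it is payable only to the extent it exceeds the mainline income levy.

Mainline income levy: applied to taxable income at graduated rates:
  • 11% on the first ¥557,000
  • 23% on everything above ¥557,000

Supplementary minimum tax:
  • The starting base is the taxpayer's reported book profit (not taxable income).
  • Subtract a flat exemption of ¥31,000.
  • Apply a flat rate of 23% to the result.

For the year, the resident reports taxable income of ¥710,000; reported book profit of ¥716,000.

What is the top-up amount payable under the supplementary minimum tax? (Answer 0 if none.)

¥61,090

Mainline income levy:
  ¥557,000 × 11% = ¥61,270
  ¥153,000 × 23% = ¥35,190
  → ¥96,460

Supplementary minimum tax:
  Base (reported book profit): ¥716,000
  Less exemption ¥31,000 → base ¥685,000
  ¥685,000 × 23% = ¥157,550

Excess of supplementary minimum tax over mainline income levy: ¥157,550 − ¥96,460 = ¥61,090.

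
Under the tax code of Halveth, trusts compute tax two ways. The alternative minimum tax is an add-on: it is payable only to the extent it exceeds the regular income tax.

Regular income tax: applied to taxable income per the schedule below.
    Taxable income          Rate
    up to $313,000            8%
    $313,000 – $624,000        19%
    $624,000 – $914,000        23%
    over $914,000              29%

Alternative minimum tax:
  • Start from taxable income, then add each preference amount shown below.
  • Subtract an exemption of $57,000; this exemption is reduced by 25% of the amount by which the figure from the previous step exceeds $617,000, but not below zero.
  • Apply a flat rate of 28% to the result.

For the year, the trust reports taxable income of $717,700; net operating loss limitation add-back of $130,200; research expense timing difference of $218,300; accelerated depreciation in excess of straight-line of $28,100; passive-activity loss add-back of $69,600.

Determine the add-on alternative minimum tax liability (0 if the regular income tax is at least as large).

Regular income tax:
  $313,000 × 8% = $25,040
  $311,000 × 19% = $59,090
  $93,700 × 23% = $21,551
  → $105,681

Alternative minimum tax:
  Adjusted income: $717,700 + $130,200 + $218,300 + $28,100 + $69,600 = $1,163,900
  Exemption: 25% × ($1,163,900 − $617,000) = $136,725 ≥ $57,000, so the exemption is fully phased out
  Base: $1,163,900 − $0 = $1,163,900
  $1,163,900 × 28% = $325,892

Excess of alternative minimum tax over regular income tax: $325,892 − $105,681 = $220,211.

$220,211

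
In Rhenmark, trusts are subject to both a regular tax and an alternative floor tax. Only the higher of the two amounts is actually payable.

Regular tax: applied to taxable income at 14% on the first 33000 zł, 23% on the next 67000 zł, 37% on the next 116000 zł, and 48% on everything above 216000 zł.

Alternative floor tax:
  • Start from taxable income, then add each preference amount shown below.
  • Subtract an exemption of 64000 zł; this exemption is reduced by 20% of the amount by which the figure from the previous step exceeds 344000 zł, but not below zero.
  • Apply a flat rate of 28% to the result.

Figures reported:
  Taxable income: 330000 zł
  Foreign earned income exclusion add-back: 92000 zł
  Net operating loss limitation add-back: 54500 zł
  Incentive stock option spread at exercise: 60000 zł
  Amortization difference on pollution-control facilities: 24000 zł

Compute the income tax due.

Regular tax:
  33000 zł × 14% = 4620 zł
  67000 zł × 23% = 15410 zł
  116000 zł × 37% = 42920 zł
  114000 zł × 48% = 54720 zł
  → 117670 zł

Alternative floor tax:
  Adjusted income: 330000 zł + 92000 zł + 54500 zł + 60000 zł + 24000 zł = 560500 zł
  Exemption: 64000 zł − 20% × (560500 zł − 344000 zł) = 64000 zł − 43300 zł = 20700 zł
  Base: 560500 zł − 20700 zł = 539800 zł
  539800 zł × 28% = 151144 zł

151144 zł > 117670 zł, so the alternative floor tax is the binding amount.

151144 zł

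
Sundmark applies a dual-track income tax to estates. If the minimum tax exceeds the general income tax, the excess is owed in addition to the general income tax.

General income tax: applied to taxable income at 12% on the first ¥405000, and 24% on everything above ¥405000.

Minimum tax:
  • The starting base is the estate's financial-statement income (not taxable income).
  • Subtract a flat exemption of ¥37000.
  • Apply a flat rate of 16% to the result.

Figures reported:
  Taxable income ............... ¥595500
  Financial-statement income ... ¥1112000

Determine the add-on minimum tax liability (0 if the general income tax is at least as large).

General income tax:
  ¥405000 × 12% = ¥48600
  ¥190500 × 24% = ¥45720
  → ¥94320

Minimum tax:
  Base (financial-statement income): ¥1112000
  Less exemption ¥37000 → base ¥1075000
  ¥1075000 × 16% = ¥172000

Excess of minimum tax over general income tax: ¥172000 − ¥94320 = ¥77680.

¥77680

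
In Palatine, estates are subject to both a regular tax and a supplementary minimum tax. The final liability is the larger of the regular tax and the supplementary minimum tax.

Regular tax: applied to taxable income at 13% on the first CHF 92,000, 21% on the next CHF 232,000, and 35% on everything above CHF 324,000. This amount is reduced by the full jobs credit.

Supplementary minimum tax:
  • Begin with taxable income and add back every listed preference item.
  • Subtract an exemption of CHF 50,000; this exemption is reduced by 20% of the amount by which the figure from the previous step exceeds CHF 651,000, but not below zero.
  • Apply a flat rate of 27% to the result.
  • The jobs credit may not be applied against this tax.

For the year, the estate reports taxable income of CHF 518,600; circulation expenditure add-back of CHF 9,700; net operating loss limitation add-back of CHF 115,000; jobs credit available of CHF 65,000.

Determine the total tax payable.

CHF 160,191

Regular tax:
  CHF 92,000 × 13% = CHF 11,960
  CHF 232,000 × 21% = CHF 48,720
  CHF 194,600 × 35% = CHF 68,110
  → CHF 128,790
  Less jobs credit CHF 65,000 → CHF 63,790

Supplementary minimum tax:
  Adjusted income: CHF 518,600 + CHF 9,700 + CHF 115,000 = CHF 643,300
  Exemption: CHF 643,300 ≤ CHF 651,000, so full CHF 50,000 applies
  Base: CHF 643,300 − CHF 50,000 = CHF 593,300
  CHF 593,300 × 27% = CHF 160,191

CHF 160,191 > CHF 63,790, so the supplementary minimum tax is the binding amount.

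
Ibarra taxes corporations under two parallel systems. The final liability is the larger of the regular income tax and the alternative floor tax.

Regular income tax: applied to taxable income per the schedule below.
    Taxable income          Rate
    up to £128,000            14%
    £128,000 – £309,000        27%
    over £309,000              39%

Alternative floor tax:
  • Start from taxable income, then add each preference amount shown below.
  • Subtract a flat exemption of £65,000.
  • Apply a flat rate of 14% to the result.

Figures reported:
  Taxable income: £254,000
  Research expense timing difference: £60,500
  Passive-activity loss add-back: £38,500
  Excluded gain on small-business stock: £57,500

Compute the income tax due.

£51,940

Alternative floor tax:
  Adjusted income: £254,000 + £60,500 + £38,500 + £57,500 = £410,500
  Less exemption £65,000 → base £345,500
  £345,500 × 14% = £48,370

Regular income tax:
  £128,000 × 14% = £17,920
  £126,000 × 27% = £34,020
  → £51,940

£51,940 > £48,370, so the regular income tax governs.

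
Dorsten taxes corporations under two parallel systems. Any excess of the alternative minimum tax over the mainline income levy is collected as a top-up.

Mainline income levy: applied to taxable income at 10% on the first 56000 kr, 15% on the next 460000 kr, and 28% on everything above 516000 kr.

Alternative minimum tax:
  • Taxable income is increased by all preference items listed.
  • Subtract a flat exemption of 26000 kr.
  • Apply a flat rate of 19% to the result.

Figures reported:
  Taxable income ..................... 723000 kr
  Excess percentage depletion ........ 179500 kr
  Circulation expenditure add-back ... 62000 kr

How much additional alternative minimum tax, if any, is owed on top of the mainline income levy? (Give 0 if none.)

Mainline income levy:
  56000 kr × 10% = 5600 kr
  460000 kr × 15% = 69000 kr
  207000 kr × 28% = 57960 kr
  → 132560 kr

Alternative minimum tax:
  Adjusted income: 723000 kr + 179500 kr + 62000 kr = 964500 kr
  Less exemption 26000 kr → base 938500 kr
  938500 kr × 19% = 178315 kr

Excess of alternative minimum tax over mainline income levy: 178315 kr − 132560 kr = 45755 kr.

45755 kr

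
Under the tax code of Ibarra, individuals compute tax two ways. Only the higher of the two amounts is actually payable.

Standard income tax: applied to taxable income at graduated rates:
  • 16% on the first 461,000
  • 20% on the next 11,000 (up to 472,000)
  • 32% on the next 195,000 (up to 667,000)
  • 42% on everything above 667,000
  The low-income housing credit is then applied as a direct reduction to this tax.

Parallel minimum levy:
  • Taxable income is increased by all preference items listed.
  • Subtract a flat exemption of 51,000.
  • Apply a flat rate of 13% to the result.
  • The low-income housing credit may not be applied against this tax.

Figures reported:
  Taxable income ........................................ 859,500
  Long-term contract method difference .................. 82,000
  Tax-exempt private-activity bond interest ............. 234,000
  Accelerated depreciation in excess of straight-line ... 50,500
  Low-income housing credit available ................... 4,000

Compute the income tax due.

Standard income tax:
  461,000 × 16% = 73,760
  11,000 × 20% = 2,200
  195,000 × 32% = 62,400
  192,500 × 42% = 80,850
  → 219,210
  Less low-income housing credit 4,000 → 215,210

Parallel minimum levy:
  Adjusted income: 859,500 + 82,000 + 234,000 + 50,500 = 1,226,000
  Less exemption 51,000 → base 1,175,000
  1,175,000 × 13% = 152,750

215,210 > 152,750, so the standard income tax governs.

215,210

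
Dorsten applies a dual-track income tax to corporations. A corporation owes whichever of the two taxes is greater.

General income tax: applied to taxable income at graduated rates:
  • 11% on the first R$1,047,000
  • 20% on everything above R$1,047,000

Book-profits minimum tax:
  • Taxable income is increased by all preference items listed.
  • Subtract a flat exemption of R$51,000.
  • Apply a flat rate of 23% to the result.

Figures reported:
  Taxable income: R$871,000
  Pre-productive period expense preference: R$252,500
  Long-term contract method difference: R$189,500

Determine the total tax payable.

General income tax:
  R$871,000 × 11% = R$95,810

Book-profits minimum tax:
  Adjusted income: R$871,000 + R$252,500 + R$189,500 = R$1,313,000
  Less exemption R$51,000 → base R$1,262,000
  R$1,262,000 × 23% = R$290,260

R$290,260 > R$95,810, so the book-profits minimum tax is the binding amount.

R$290,260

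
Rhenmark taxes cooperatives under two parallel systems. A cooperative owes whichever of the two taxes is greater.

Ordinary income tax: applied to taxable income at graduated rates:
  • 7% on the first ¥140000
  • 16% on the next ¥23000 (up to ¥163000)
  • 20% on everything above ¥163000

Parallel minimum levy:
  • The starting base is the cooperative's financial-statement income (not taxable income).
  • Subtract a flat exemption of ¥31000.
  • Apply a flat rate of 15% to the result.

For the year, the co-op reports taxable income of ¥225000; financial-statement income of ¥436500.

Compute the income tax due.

Parallel minimum levy:
  Base (financial-statement income): ¥436500
  Less exemption ¥31000 → base ¥405500
  ¥405500 × 15% = ¥60825

Ordinary income tax:
  ¥140000 × 7% = ¥9800
  ¥23000 × 16% = ¥3680
  ¥62000 × 20% = ¥12400
  → ¥25880

¥60825 > ¥25880, so the parallel minimum levy is the binding amount.

¥60825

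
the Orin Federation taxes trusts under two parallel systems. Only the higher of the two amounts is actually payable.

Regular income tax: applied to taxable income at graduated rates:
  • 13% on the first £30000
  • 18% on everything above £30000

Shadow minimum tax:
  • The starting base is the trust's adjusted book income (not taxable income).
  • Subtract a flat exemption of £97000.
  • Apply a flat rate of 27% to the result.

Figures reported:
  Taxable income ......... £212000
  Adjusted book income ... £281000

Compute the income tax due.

£49680

Regular income tax:
  £30000 × 13% = £3900
  £182000 × 18% = £32760
  → £36660

Shadow minimum tax:
  Base (adjusted book income): £281000
  Less exemption £97000 → base £184000
  £184000 × 27% = £49680

£49680 > £36660, so the shadow minimum tax is the binding amount.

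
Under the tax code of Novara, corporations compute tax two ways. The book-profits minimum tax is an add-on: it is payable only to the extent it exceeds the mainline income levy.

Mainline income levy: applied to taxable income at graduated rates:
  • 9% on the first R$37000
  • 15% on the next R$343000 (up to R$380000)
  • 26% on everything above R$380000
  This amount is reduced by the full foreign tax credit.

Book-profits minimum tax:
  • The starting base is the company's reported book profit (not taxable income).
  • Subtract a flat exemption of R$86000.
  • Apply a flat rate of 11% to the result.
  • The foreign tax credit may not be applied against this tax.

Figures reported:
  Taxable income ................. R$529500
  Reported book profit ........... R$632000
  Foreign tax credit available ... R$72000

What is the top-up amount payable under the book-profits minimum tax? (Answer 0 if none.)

Book-profits minimum tax:
  Base (reported book profit): R$632000
  Less exemption R$86000 → base R$546000
  R$546000 × 11% = R$60060

Mainline income levy:
  R$37000 × 9% = R$3330
  R$343000 × 15% = R$51450
  R$149500 × 26% = R$38870
  → R$93650
  Less foreign tax credit R$72000 → R$21650

Excess of book-profits minimum tax over mainline income levy: R$60060 − R$21650 = R$38410.

R$38410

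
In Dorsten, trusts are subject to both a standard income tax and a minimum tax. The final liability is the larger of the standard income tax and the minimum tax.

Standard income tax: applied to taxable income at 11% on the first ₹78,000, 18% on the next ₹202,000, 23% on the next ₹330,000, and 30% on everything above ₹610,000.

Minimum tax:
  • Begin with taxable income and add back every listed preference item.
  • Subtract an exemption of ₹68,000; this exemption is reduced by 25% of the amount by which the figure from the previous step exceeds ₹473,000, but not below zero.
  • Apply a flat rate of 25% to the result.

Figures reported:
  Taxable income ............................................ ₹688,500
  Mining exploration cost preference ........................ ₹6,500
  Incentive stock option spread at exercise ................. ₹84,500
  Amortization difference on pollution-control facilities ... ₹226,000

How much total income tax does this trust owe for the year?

Minimum tax:
  Adjusted income: ₹688,500 + ₹6,500 + ₹84,500 + ₹226,000 = ₹1,005,500
  Exemption: 25% × (₹1,005,500 − ₹473,000) = ₹133,125 ≥ ₹68,000, so the exemption is fully phased out
  Base: ₹1,005,500 − ₹0 = ₹1,005,500
  ₹1,005,500 × 25% = ₹251,375

Standard income tax:
  ₹78,000 × 11% = ₹8,580
  ₹202,000 × 18% = ₹36,360
  ₹330,000 × 23% = ₹75,900
  ₹78,500 × 30% = ₹23,550
  → ₹144,390

₹251,375 > ₹144,390, so the minimum tax is the binding amount.

₹251,375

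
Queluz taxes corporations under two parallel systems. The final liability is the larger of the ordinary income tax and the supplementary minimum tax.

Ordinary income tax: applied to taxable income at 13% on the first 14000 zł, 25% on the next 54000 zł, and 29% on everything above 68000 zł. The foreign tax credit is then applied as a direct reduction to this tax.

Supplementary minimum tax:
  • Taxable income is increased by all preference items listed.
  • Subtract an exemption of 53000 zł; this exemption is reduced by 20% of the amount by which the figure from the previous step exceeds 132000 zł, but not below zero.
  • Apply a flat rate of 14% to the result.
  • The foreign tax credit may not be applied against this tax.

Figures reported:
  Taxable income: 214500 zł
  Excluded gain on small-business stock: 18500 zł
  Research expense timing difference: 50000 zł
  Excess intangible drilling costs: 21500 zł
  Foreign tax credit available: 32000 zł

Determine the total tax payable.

Ordinary income tax:
  14000 zł × 13% = 1820 zł
  54000 zł × 25% = 13500 zł
  146500 zł × 29% = 42485 zł
  → 57805 zł
  Less foreign tax credit 32000 zł → 25805 zł

Supplementary minimum tax:
  Adjusted income: 214500 zł + 18500 zł + 50000 zł + 21500 zł = 304500 zł
  Exemption: 53000 zł − 20% × (304500 zł − 132000 zł) = 53000 zł − 34500 zł = 18500 zł
  Base: 304500 zł − 18500 zł = 286000 zł
  286000 zł × 14% = 40040 zł

40040 zł > 25805 zł, so the supplementary minimum tax is the binding amount.

40040 zł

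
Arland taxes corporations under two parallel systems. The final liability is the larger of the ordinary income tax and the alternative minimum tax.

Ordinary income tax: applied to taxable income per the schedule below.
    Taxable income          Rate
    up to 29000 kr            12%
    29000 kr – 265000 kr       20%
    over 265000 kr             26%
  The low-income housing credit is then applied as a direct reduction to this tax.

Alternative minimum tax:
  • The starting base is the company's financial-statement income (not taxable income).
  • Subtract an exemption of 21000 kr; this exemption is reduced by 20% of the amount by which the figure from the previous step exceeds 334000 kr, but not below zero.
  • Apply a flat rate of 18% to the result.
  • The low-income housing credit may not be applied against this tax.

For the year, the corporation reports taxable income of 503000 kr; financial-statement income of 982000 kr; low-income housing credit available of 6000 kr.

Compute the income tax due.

Alternative minimum tax:
  Base (financial-statement income): 982000 kr
  Exemption: 20% × (982000 kr − 334000 kr) = 129600 kr ≥ 21000 kr, so the exemption is fully phased out
  Base: 982000 kr − 0 kr = 982000 kr
  982000 kr × 18% = 176760 kr

Ordinary income tax:
  29000 kr × 12% = 3480 kr
  236000 kr × 20% = 47200 kr
  238000 kr × 26% = 61880 kr
  → 112560 kr
  Less low-income housing credit 6000 kr → 106560 kr

176760 kr > 106560 kr, so the alternative minimum tax is the binding amount.

176760 kr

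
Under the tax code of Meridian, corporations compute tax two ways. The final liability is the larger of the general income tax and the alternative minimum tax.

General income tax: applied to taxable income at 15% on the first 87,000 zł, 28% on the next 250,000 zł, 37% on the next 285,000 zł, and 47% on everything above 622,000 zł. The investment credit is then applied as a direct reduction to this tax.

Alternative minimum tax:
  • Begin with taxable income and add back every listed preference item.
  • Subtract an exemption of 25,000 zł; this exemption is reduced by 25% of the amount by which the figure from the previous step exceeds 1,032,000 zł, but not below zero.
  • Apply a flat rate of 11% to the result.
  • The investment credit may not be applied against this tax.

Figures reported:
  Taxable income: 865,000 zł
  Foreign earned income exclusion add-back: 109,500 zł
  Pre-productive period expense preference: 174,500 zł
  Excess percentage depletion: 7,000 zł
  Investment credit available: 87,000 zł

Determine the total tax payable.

General income tax:
  87,000 zł × 15% = 13,050 zł
  250,000 zł × 28% = 70,000 zł
  285,000 zł × 37% = 105,450 zł
  243,000 zł × 47% = 114,210 zł
  → 302,710 zł
  Less investment credit 87,000 zł → 215,710 zł

Alternative minimum tax:
  Adjusted income: 865,000 zł + 109,500 zł + 174,500 zł + 7,000 zł = 1,156,000 zł
  Exemption: 25% × (1,156,000 zł − 1,032,000 zł) = 31,000 zł ≥ 25,000 zł, so the exemption is fully phased out
  Base: 1,156,000 zł − 0 zł = 1,156,000 zł
  1,156,000 zł × 11% = 127,160 zł

215,710 zł > 127,160 zł, so the general income tax governs.

215,710 zł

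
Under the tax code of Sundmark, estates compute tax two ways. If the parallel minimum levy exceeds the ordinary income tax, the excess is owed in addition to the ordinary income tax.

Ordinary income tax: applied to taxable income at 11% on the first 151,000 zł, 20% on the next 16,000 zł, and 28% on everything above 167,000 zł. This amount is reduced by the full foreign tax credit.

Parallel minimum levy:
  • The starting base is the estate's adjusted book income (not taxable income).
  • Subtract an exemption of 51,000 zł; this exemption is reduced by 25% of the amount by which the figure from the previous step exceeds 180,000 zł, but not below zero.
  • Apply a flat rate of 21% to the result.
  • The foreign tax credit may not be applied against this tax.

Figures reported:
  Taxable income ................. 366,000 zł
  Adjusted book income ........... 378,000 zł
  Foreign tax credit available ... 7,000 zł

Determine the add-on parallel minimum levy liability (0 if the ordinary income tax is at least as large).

10,535 zł

Parallel minimum levy:
  Base (adjusted book income): 378,000 zł
  Exemption: 51,000 zł − 25% × (378,000 zł − 180,000 zł) = 51,000 zł − 49,500 zł = 1,500 zł
  Base: 378,000 zł − 1,500 zł = 376,500 zł
  376,500 zł × 21% = 79,065 zł

Ordinary income tax:
  151,000 zł × 11% = 16,610 zł
  16,000 zł × 20% = 3,200 zł
  199,000 zł × 28% = 55,720 zł
  → 75,530 zł
  Less foreign tax credit 7,000 zł → 68,530 zł

Excess of parallel minimum levy over ordinary income tax: 79,065 zł − 68,530 zł = 10,535 zł.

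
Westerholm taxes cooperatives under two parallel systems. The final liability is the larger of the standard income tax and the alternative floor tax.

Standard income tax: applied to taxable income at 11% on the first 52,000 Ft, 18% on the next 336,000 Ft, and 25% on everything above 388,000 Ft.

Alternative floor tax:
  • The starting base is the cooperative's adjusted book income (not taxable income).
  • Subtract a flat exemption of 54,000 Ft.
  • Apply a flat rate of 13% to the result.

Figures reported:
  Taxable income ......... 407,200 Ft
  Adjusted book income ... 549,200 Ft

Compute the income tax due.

Alternative floor tax:
  Base (adjusted book income): 549,200 Ft
  Less exemption 54,000 Ft → base 495,200 Ft
  495,200 Ft × 13% = 64,376 Ft

Standard income tax:
  52,000 Ft × 11% = 5,720 Ft
  336,000 Ft × 18% = 60,480 Ft
  19,200 Ft × 25% = 4,800 Ft
  → 71,000 Ft

71,000 Ft > 64,376 Ft, so the standard income tax governs.

71,000 Ft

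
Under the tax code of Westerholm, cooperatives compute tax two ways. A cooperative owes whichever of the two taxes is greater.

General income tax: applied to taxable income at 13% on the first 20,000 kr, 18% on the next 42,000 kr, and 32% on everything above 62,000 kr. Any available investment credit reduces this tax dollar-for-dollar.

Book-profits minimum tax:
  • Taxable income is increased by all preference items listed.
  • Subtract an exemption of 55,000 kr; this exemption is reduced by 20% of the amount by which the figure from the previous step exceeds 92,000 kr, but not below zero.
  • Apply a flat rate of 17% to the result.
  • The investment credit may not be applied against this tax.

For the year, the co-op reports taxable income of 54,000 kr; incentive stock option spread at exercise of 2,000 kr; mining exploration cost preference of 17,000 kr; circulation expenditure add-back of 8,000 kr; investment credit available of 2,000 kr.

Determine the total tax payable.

6,720 kr

General income tax:
  20,000 kr × 13% = 2,600 kr
  34,000 kr × 18% = 6,120 kr
  → 8,720 kr
  Less investment credit 2,000 kr → 6,720 kr

Book-profits minimum tax:
  Adjusted income: 54,000 kr + 2,000 kr + 17,000 kr + 8,000 kr = 81,000 kr
  Exemption: 81,000 kr ≤ 92,000 kr, so full 55,000 kr applies
  Base: 81,000 kr − 55,000 kr = 26,000 kr
  26,000 kr × 17% = 4,420 kr

6,720 kr > 4,420 kr, so the general income tax governs.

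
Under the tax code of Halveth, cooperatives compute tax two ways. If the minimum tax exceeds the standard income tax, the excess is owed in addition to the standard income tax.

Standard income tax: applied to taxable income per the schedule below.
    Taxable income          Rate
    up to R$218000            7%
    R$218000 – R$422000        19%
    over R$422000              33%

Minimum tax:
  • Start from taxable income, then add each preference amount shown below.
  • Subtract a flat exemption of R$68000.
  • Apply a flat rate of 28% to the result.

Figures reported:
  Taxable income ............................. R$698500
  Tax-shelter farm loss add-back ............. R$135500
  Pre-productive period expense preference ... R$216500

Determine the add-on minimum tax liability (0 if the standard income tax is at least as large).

R$129835

Standard income tax:
  R$218000 × 7% = R$15260
  R$204000 × 19% = R$38760
  R$276500 × 33% = R$91245
  → R$145265

Minimum tax:
  Adjusted income: R$698500 + R$135500 + R$216500 = R$1050500
  Less exemption R$68000 → base R$982500
  R$982500 × 28% = R$275100

Excess of minimum tax over standard income tax: R$275100 − R$145265 = R$129835.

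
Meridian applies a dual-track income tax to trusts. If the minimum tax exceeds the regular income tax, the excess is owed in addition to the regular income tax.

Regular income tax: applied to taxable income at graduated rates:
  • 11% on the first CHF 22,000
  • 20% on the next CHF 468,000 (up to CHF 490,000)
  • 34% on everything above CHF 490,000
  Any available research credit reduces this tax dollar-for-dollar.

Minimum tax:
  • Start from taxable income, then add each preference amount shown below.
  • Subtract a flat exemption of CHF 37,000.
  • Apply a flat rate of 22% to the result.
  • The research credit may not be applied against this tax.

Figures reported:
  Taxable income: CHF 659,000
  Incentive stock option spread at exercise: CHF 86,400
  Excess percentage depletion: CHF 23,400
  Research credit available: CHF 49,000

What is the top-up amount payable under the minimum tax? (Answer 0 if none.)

CHF 56,516

Regular income tax:
  CHF 22,000 × 11% = CHF 2,420
  CHF 468,000 × 20% = CHF 93,600
  CHF 169,000 × 34% = CHF 57,460
  → CHF 153,480
  Less research credit CHF 49,000 → CHF 104,480

Minimum tax:
  Adjusted income: CHF 659,000 + CHF 86,400 + CHF 23,400 = CHF 768,800
  Less exemption CHF 37,000 → base CHF 731,800
  CHF 731,800 × 22% = CHF 160,996

Excess of minimum tax over regular income tax: CHF 160,996 − CHF 104,480 = CHF 56,516.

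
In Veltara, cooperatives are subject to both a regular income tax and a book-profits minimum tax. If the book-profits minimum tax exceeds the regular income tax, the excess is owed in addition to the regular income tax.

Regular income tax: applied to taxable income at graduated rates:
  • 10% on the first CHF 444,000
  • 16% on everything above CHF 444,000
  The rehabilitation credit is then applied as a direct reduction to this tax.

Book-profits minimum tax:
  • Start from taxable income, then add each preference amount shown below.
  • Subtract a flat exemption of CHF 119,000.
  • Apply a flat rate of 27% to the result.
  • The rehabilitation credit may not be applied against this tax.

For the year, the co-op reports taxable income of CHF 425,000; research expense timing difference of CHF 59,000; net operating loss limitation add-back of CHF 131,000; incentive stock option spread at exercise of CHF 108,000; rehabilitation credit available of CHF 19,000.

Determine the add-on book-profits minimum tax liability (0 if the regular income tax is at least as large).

Regular income tax:
  CHF 425,000 × 10% = CHF 42,500
  Less rehabilitation credit CHF 19,000 → CHF 23,500

Book-profits minimum tax:
  Adjusted income: CHF 425,000 + CHF 59,000 + CHF 131,000 + CHF 108,000 = CHF 723,000
  Less exemption CHF 119,000 → base CHF 604,000
  CHF 604,000 × 27% = CHF 163,080

Excess of book-profits minimum tax over regular income tax: CHF 163,080 − CHF 23,500 = CHF 139,580.

CHF 139,580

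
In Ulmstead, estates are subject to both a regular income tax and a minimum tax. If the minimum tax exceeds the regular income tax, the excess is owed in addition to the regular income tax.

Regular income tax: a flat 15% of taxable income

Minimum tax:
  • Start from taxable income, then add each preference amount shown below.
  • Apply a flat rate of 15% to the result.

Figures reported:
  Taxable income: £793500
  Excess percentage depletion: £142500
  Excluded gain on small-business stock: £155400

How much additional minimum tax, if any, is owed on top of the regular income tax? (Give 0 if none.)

Minimum tax:
  Adjusted income: £793500 + £142500 + £155400 = £1091400
  £1091400 × 15% = £163710

Regular income tax:
  £793500 × 15% = £119025

Excess of minimum tax over regular income tax: £163710 − £119025 = £44685.

£44685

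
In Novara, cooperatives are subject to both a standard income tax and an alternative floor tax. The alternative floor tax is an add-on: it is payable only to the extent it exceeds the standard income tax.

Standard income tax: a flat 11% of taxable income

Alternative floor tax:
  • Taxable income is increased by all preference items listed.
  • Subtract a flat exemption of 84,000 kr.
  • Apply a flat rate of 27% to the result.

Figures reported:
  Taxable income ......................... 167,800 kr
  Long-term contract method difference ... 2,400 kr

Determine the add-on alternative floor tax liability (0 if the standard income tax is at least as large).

Standard income tax:
  167,800 kr × 11% = 18,458 kr

Alternative floor tax:
  Adjusted income: 167,800 kr + 2,400 kr = 170,200 kr
  Less exemption 84,000 kr → base 86,200 kr
  86,200 kr × 27% = 23,274 kr

Excess of alternative floor tax over standard income tax: 23,274 kr − 18,458 kr = 4,816 kr.

4,816 kr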